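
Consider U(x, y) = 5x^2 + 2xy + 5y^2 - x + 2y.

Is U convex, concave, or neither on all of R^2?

U is quadratic, so its Hessian is the constant matrix H = [[10, 2], [2, 10]].
det(H) = 96, tr(H) = 20.
det(H) > 0 and tr(H) > 0, so H is positive definite everywhere: convex.

convex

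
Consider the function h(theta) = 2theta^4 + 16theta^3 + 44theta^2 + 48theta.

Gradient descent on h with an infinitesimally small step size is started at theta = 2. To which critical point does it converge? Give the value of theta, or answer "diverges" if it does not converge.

h'(theta) = 8(theta + 1)(theta + 2)(theta + 3), so h'(2) = 480.
Gradient descent moves in the -h' direction, i.e. theta is decreasing.
The nearest critical point in that direction is theta = -1, where h'' = 16 > 0 (a local minimum). The iterate converges there.

-1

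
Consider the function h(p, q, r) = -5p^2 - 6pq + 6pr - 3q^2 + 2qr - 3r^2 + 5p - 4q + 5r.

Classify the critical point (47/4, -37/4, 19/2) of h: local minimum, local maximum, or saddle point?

local maximum

The Hessian is constant: H = [[-10, -6, 6], [-6, -6, 2], [6, 2, -6]].
Leading principal minors: Δ₁ = -10, Δ₂ = 24, Δ₃ = -32.
The minors alternate sign starting negative (−, +, −), so H is negative definite: a local maximum.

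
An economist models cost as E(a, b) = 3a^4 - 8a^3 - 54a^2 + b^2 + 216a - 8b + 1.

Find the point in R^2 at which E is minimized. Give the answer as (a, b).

E(a,b) separates as P(a) + Q(b) + 1, so its minimum is min P + min Q + 1.
P'(a) = 12(a - 3)(a - 2)(a + 3) vanishes at a ∈ {-3, 2, 3}; Q'(b) = 2b - 8 vanishes at b ∈ {4}.
Local minima of P (where P''>0): P(-3)=-675, P(3)=189. Local minima of Q: Q(4)=-16.
So the global minimum of E is P(-3) + Q(4) + 1 = -675 − 16 + 1 = -690, attained at (-3, 4).

(-3, 4)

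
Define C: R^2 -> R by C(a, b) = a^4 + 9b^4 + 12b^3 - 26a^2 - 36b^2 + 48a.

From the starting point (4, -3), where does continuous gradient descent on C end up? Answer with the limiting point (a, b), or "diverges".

(3, -2)

C is separable, so gradient descent decouples: a follows -∂C/∂a, b follows -∂C/∂b.
∂C/∂a = 4(a - 3)(a - 1)(a + 4); at a=4 this is 96, so a decreases.
∂C/∂b = 36b(b - 1)(b + 2); at b=-3 this is -432, so b increases.
a converges to its nearest critical value 3 (a local min of the a-part); b converges to -2. The iterate converges to (3, -2).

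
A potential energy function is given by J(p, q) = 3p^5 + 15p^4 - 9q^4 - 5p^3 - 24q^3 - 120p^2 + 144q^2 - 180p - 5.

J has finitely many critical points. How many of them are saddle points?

6

J separates as a function of p plus a function of q, so ∇J=0 decouples.
∂J/∂p = 15(p - 2)(p + 1)(p + 2)(p + 3) = 0 at p ∈ {-3, -2, -1, 2}; ∂J/∂q = -36q(q - 2)(q + 4) = 0 at q ∈ {-4, 0, 2}.
The Hessian is diagonal: diag(J_pp, J_qq). Second derivatives: J_pp(-3)=-150, J_pp(-2)=60, J_pp(-1)=-90, J_pp(2)=900; J_qq(-4)=-864, J_qq(0)=288, J_qq(2)=-432.
Saddle points occur where the two diagonal entries have opposite signs: (-3, 0), (-2, -4), (-2, 2), (-1, 0), (2, -4), (2, 2). Count: 6.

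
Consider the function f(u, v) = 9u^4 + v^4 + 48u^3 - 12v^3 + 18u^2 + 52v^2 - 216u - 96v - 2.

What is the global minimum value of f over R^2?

f(u,v) separates as P(u) + Q(v) − 2, so its minimum is min P + min Q − 2.
P'(u) = 36(u - 1)(u + 2)(u + 3) vanishes at u ∈ {-3, -2, 1}; Q'(v) = 4(v - 4)(v - 3)(v - 2) vanishes at v ∈ {2, 3, 4}.
Local minima of P (where P''>0): P(-3)=243, P(1)=-141. Local minima of Q: Q(2)=-64, Q(4)=-64.
So the global minimum of f is P(1) + Q(2) − 2 = -141 − 64 − 2 = -207, attained at (1, 2).

-207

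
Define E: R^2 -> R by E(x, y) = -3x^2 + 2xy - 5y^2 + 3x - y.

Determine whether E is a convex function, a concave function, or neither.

E is quadratic, so its Hessian is the constant matrix H = [[-6, 2], [2, -10]].
det(H) = 56, tr(H) = -16.
det(H) > 0 and tr(H) < 0, so H is negative definite everywhere: concave.

concave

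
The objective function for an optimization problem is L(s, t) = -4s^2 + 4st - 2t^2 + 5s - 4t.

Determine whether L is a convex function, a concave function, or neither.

L is quadratic, so its Hessian is the constant matrix H = [[-8, 4], [4, -4]].
det(H) = 16, tr(H) = -12.
det(H) > 0 and tr(H) < 0, so H is negative definite everywhere: concave.

concave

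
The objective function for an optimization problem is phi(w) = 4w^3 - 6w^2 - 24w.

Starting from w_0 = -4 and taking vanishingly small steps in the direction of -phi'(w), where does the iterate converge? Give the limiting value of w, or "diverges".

phi'(w) = 12(w - 2)(w + 1), so phi'(-4) = 216.
Gradient descent moves in the -phi' direction, i.e. w is decreasing.
There is no critical point below w=-4, and phi' keeps the same sign, so the iterate runs off to −∞.

diverges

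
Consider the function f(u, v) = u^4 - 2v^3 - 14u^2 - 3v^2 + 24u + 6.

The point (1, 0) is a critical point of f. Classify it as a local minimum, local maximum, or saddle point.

The mixed partial ∂²f/∂u∂v is 0, so the Hessian at any point is diag(f_uu, f_vv) = diag(4(3u^2 - 7), -6(2v + 1)).
At (1, 0): H = diag(-16, -6).
Both eigenvalues are negative, so H is negative definite: a local maximum.

local maximum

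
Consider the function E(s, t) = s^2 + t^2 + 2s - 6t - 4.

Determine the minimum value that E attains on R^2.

-14

E(s,t) separates as P(s) + Q(t) − 4, so its minimum is min P + min Q − 4.
P'(s) = 2s + 2 vanishes at s ∈ {-1}; Q'(t) = 2(t - 3) vanishes at t ∈ {3}.
Local minima of P (where P''>0): P(-1)=-1. Local minima of Q: Q(3)=-9.
So the global minimum of E is P(-1) + Q(3) − 4 = -1 − 9 − 4 = -14, attained at (-1, 3).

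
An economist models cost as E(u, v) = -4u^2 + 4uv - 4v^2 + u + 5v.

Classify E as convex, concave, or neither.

E is quadratic, so its Hessian is the constant matrix H = [[-8, 4], [4, -8]].
det(H) = 48, tr(H) = -16.
det(H) > 0 and tr(H) < 0, so H is negative definite everywhere: concave.

concave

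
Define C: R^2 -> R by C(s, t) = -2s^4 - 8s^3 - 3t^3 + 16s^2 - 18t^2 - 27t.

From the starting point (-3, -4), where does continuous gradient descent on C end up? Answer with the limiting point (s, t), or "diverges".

C is separable, so gradient descent decouples: s follows -∂C/∂s, t follows -∂C/∂t.
∂C/∂s = -8s(s - 1)(s + 4); at s=-3 this is -96, so s increases.
∂C/∂t = -9(t + 1)(t + 3); at t=-4 this is -27, so t increases.
s converges to its nearest critical value 0 (a local min of the s-part); t converges to -3. The iterate converges to (0, -3).

(0, -3)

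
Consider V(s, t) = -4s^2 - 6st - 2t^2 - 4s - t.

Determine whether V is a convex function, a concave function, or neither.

V is quadratic, so its Hessian is the constant matrix H = [[-8, -6], [-6, -4]].
det(H) = -4, tr(H) = -12.
det(H) < 0, so H is indefinite: neither convex nor concave.

neither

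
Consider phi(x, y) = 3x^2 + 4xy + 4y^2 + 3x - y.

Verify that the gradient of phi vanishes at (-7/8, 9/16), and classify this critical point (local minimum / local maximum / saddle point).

∇phi = (6x + 4y + 3, 4x + 8y - 1); substituting (-7/8, 9/16) gives ∇phi = (0, 0), so (-7/8, 9/16) is indeed a critical point.
The Hessian of phi is constant: H = [[6, 4], [4, 8]].
det(H) = 6·8 − 4² = 32.
det(H) > 0 and tr(H) = 14 > 0, so H is positive definite and the point is a local minimum.

local minimum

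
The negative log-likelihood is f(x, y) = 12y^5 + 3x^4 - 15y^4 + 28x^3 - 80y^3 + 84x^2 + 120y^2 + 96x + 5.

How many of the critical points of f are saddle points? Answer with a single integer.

6

f separates as a function of x plus a function of y, so ∇f=0 decouples.
∂f/∂x = 12(x + 1)(x + 2)(x + 4) = 0 at x ∈ {-4, -2, -1}; ∂f/∂y = 60y(y - 2)(y - 1)(y + 2) = 0 at y ∈ {-2, 0, 1, 2}.
The Hessian is diagonal: diag(f_xx, f_yy). Second derivatives: f_xx(-4)=72, f_xx(-2)=-24, f_xx(-1)=36; f_yy(-2)=-1440, f_yy(0)=240, f_yy(1)=-180, f_yy(2)=480.
Saddle points occur where the two diagonal entries have opposite signs: (-4, -2), (-4, 1), (-2, 0), (-2, 2), (-1, -2), (-1, 1). Count: 6.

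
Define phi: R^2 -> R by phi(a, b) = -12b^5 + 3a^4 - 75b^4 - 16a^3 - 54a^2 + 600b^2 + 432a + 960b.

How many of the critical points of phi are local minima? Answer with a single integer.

4

phi separates as a function of a plus a function of b, so ∇phi=0 decouples.
∂phi/∂a = 12(a - 4)(a - 3)(a + 3) = 0 at a ∈ {-3, 3, 4}; ∂phi/∂b = -60(b - 2)(b + 1)(b + 2)(b + 4) = 0 at b ∈ {-4, -2, -1, 2}.
The Hessian is diagonal: diag(phi_aa, phi_bb). Second derivatives: phi_aa(-3)=504, phi_aa(3)=-72, phi_aa(4)=84; phi_bb(-4)=2160, phi_bb(-2)=-480, phi_bb(-1)=540, phi_bb(2)=-4320.
Local minima occur where both diagonal entries positive: (-3, -4), (-3, -1), (4, -4), (4, -1). Count: 4.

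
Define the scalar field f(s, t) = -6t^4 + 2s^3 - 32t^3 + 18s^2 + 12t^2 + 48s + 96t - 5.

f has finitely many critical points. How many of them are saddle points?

f separates as a function of s plus a function of t, so ∇f=0 decouples.
∂f/∂s = 6(s + 2)(s + 4) = 0 at s ∈ {-4, -2}; ∂f/∂t = -24(t - 1)(t + 1)(t + 4) = 0 at t ∈ {-4, -1, 1}.
The Hessian is diagonal: diag(f_ss, f_tt). Second derivatives: f_ss(-4)=-12, f_ss(-2)=12; f_tt(-4)=-360, f_tt(-1)=144, f_tt(1)=-240.
Saddle points occur where the two diagonal entries have opposite signs: (-4, -1), (-2, -4), (-2, 1). Count: 3.

3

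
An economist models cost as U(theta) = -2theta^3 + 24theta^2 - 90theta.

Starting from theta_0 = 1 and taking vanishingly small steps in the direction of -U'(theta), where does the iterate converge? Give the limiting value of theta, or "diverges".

U'(theta) = -6(theta - 5)(theta - 3), so U'(1) = -48.
Gradient descent moves in the -U' direction, i.e. theta is increasing.
The nearest critical point in that direction is theta = 3, where U'' = 12 > 0 (a local minimum). The iterate converges there.

3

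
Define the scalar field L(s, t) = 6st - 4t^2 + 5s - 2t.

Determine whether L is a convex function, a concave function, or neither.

L is quadratic, so its Hessian is the constant matrix H = [[0, 6], [6, -8]].
det(H) = -36, tr(H) = -8.
det(H) < 0, so H is indefinite: neither convex nor concave.

neither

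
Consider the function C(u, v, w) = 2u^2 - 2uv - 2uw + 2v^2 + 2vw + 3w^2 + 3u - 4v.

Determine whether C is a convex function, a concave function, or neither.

convex

C is quadratic, so its Hessian is the constant matrix H = [[4, -2, -2], [-2, 4, 2], [-2, 2, 6]].
Leading principal minors: 4, 12, 56.
All positive ⇒ H ≻ 0 ⇒ convex.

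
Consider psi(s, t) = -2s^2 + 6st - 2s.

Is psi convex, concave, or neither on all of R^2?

psi is quadratic, so its Hessian is the constant matrix H = [[-4, 6], [6, 0]].
det(H) = -36, tr(H) = -4.
det(H) < 0, so H is indefinite: neither convex nor concave.

neither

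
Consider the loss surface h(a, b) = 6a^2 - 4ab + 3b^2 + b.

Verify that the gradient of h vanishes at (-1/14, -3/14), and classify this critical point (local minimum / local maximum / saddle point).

local minimum

∇h = (12a - 4b, -4a + 6b + 1); substituting (-1/14, -3/14) gives ∇h = (0, 0), so (-1/14, -3/14) is indeed a critical point.
The Hessian of h is constant: H = [[12, -4], [-4, 6]].
det(H) = 12·6 − (-4)² = 56.
det(H) > 0 and tr(H) = 18 > 0, so H is positive definite and the point is a local minimum.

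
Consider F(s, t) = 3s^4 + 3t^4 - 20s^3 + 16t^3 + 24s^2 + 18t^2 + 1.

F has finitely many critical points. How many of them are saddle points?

F separates as a function of s plus a function of t, so ∇F=0 decouples.
∂F/∂s = 12s(s - 4)(s - 1) = 0 at s ∈ {0, 1, 4}; ∂F/∂t = 12t(t + 1)(t + 3) = 0 at t ∈ {-3, -1, 0}.
The Hessian is diagonal: diag(F_ss, F_tt). Second derivatives: F_ss(0)=48, F_ss(1)=-36, F_ss(4)=144; F_tt(-3)=72, F_tt(-1)=-24, F_tt(0)=36.
Saddle points occur where the two diagonal entries have opposite signs: (0, -1), (1, -3), (1, 0), (4, -1). Count: 4.

4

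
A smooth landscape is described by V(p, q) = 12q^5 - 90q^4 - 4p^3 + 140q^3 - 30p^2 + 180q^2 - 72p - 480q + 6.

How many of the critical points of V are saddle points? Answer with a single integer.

V separates as a function of p plus a function of q, so ∇V=0 decouples.
∂V/∂p = -12(p + 2)(p + 3) = 0 at p ∈ {-3, -2}; ∂V/∂q = 60(q - 4)(q - 2)(q - 1)(q + 1) = 0 at q ∈ {-1, 1, 2, 4}.
The Hessian is diagonal: diag(V_pp, V_qq). Second derivatives: V_pp(-3)=12, V_pp(-2)=-12; V_qq(-1)=-1800, V_qq(1)=360, V_qq(2)=-360, V_qq(4)=1800.
Saddle points occur where the two diagonal entries have opposite signs: (-3, -1), (-3, 2), (-2, 1), (-2, 4). Count: 4.

4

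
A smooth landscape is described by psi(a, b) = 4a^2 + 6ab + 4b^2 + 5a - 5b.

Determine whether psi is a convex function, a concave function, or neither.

convex

psi is quadratic, so its Hessian is the constant matrix H = [[8, 6], [6, 8]].
det(H) = 28, tr(H) = 16.
det(H) > 0 and tr(H) > 0, so H is positive definite everywhere: convex.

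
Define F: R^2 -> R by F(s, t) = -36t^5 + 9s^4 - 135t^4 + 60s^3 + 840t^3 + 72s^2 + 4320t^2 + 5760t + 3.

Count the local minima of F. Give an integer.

F separates as a function of s plus a function of t, so ∇F=0 decouples.
∂F/∂s = 36s(s + 1)(s + 4) = 0 at s ∈ {-4, -1, 0}; ∂F/∂t = -180(t - 4)(t + 1)(t + 2)(t + 4) = 0 at t ∈ {-4, -2, -1, 4}.
The Hessian is diagonal: diag(F_ss, F_tt). Second derivatives: F_ss(-4)=432, F_ss(-1)=-108, F_ss(0)=144; F_tt(-4)=8640, F_tt(-2)=-2160, F_tt(-1)=2700, F_tt(4)=-43200.
Local minima occur where both diagonal entries positive: (-4, -4), (-4, -1), (0, -4), (0, -1). Count: 4.

4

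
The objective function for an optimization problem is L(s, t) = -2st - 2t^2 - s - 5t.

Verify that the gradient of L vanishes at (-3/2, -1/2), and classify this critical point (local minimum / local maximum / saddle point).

∇L = (-2t - 1, -2s - 4t - 5); substituting (-3/2, -1/2) gives ∇L = (0, 0), so (-3/2, -1/2) is indeed a critical point.
The Hessian of L is constant: H = [[0, -2], [-2, -4]].
det(H) = 0·(-4) − (-2)² = -4.
Since det(H) < 0, H is indefinite and the critical point is a saddle point.

saddle point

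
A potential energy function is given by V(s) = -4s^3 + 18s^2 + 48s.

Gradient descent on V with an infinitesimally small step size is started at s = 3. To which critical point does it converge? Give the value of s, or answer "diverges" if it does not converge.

-1

V'(s) = -12(s - 4)(s + 1), so V'(3) = 48.
Gradient descent moves in the -V' direction, i.e. s is decreasing.
The nearest critical point in that direction is s = -1, where V'' = 60 > 0 (a local minimum). The iterate converges there.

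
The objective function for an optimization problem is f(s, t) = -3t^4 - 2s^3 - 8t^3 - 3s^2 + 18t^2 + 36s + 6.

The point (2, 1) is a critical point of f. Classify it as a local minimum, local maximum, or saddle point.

The mixed partial ∂²f/∂s∂t is 0, so the Hessian at any point is diag(f_ss, f_tt) = diag(-6(2s + 1), 12(-3t^2 - 4t + 3)).
At (2, 1): H = diag(-30, -48).
Both eigenvalues are negative, so H is negative definite: a local maximum.

local maximum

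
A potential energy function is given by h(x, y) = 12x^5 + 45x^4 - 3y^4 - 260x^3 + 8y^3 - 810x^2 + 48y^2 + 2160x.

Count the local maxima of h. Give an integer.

4

h separates as a function of x plus a function of y, so ∇h=0 decouples.
∂h/∂x = 60(x - 3)(x - 1)(x + 3)(x + 4) = 0 at x ∈ {-4, -3, 1, 3}; ∂h/∂y = -12y(y - 4)(y + 2) = 0 at y ∈ {-2, 0, 4}.
The Hessian is diagonal: diag(h_xx, h_yy). Second derivatives: h_xx(-4)=-2100, h_xx(-3)=1440, h_xx(1)=-2400, h_xx(3)=5040; h_yy(-2)=-144, h_yy(0)=96, h_yy(4)=-288.
Local maxima occur where both diagonal entries negative: (-4, -2), (-4, 4), (1, -2), (1, 4). Count: 4.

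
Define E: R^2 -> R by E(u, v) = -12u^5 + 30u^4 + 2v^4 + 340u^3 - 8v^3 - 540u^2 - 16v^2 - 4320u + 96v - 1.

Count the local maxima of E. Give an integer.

2

E separates as a function of u plus a function of v, so ∇E=0 decouples.
∂E/∂u = -60(u - 4)(u - 3)(u + 2)(u + 3) = 0 at u ∈ {-3, -2, 3, 4}; ∂E/∂v = 8(v - 3)(v - 2)(v + 2) = 0 at v ∈ {-2, 2, 3}.
The Hessian is diagonal: diag(E_uu, E_vv). Second derivatives: E_uu(-3)=2520, E_uu(-2)=-1800, E_uu(3)=1800, E_uu(4)=-2520; E_vv(-2)=160, E_vv(2)=-32, E_vv(3)=40.
Local maxima occur where both diagonal entries negative: (-2, 2), (4, 2). Count: 2.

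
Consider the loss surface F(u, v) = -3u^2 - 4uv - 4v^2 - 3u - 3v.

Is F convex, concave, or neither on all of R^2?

F is quadratic, so its Hessian is the constant matrix H = [[-6, -4], [-4, -8]].
det(H) = 32, tr(H) = -14.
det(H) > 0 and tr(H) < 0, so H is negative definite everywhere: concave.

concave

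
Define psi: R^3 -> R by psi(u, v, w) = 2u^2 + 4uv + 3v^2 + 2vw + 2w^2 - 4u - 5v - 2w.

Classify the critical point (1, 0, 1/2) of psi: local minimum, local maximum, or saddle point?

The Hessian is constant: H = [[4, 4, 0], [4, 6, 2], [0, 2, 4]].
Leading principal minors: Δ₁ = 4, Δ₂ = 8, Δ₃ = 16.
All leading minors are positive, so H is positive definite: a local minimum.

local minimum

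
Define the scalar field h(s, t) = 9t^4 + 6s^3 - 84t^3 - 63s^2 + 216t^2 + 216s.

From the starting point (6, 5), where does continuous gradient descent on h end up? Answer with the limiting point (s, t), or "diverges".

h is separable, so gradient descent decouples: s follows -∂h/∂s, t follows -∂h/∂t.
∂h/∂s = 18(s - 4)(s - 3); at s=6 this is 108, so s decreases.
∂h/∂t = 36t(t - 4)(t - 3); at t=5 this is 360, so t decreases.
s converges to its nearest critical value 4 (a local min of the s-part); t converges to 4. The iterate converges to (4, 4).

(4, 4)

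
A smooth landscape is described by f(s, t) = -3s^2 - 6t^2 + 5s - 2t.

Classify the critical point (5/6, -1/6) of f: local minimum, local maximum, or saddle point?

The Hessian of f is constant: H = [[-6, 0], [0, -12]].
det(H) = (-6)·(-12) − 0² = 72.
det(H) > 0 and tr(H) = -18 < 0, so H is negative definite and the point is a local maximum.

local maximum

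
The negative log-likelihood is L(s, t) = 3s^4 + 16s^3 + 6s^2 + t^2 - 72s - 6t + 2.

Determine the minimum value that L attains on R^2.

L(s,t) separates as P(s) + Q(t) + 2, so its minimum is min P + min Q + 2.
P'(s) = 12(s - 1)(s + 2)(s + 3) vanishes at s ∈ {-3, -2, 1}; Q'(t) = 2(t - 3) vanishes at t ∈ {3}.
Local minima of P (where P''>0): P(-3)=81, P(1)=-47. Local minima of Q: Q(3)=-9.
So the global minimum of L is P(1) + Q(3) + 2 = -47 − 9 + 2 = -54, attained at (1, 3).

-54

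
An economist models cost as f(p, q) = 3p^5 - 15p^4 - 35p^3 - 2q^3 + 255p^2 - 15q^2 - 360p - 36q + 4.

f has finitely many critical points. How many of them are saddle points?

4

f separates as a function of p plus a function of q, so ∇f=0 decouples.
∂f/∂p = 15(p - 4)(p - 2)(p - 1)(p + 3) = 0 at p ∈ {-3, 1, 2, 4}; ∂f/∂q = -6(q + 2)(q + 3) = 0 at q ∈ {-3, -2}.
The Hessian is diagonal: diag(f_pp, f_qq). Second derivatives: f_pp(-3)=-2100, f_pp(1)=180, f_pp(2)=-150, f_pp(4)=630; f_qq(-3)=6, f_qq(-2)=-6.
Saddle points occur where the two diagonal entries have opposite signs: (-3, -3), (1, -2), (2, -3), (4, -2). Count: 4.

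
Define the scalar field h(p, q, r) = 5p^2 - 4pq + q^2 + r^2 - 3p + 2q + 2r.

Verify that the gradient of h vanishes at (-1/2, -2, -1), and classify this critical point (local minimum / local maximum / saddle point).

∇h = (10p - 4q - 3, -4p + 2q + 2, 2r + 2); substituting (-1/2, -2, -1) gives ∇h = (0, 0, 0), so (-1/2, -2, -1) is indeed a critical point.
The Hessian is constant: H = [[10, -4, 0], [-4, 2, 0], [0, 0, 2]].
Leading principal minors: Δ₁ = 10, Δ₂ = 4, Δ₃ = 8.
All leading minors are positive, so H is positive definite: a local minimum.

local minimum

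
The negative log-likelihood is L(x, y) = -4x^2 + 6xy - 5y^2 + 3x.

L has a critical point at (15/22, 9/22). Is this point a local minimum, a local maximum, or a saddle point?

The Hessian of L is constant: H = [[-8, 6], [6, -10]].
det(H) = (-8)·(-10) − 6² = 44.
det(H) > 0 and tr(H) = -18 < 0, so H is negative definite and the point is a local maximum.

local maximum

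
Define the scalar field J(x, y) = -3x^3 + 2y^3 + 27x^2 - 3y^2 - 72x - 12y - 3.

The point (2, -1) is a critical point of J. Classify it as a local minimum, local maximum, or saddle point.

The mixed partial ∂²J/∂x∂y is 0, so the Hessian at any point is diag(J_xx, J_yy) = diag(18(-x + 3), 6(2y - 1)).
At (2, -1): H = diag(18, -18).
The eigenvalues have opposite signs, so H is indefinite: a saddle point.

saddle point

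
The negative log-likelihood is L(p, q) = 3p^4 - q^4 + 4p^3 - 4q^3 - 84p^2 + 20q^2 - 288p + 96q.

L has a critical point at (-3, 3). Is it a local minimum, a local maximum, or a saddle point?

The mixed partial ∂²L/∂p∂q is 0, so the Hessian at any point is diag(L_pp, L_qq) = diag(12(3p^2 + 2p - 14), 4(-3q^2 - 6q + 10)).
At (-3, 3): H = diag(84, -140).
The eigenvalues have opposite signs, so H is indefinite: a saddle point.

saddle point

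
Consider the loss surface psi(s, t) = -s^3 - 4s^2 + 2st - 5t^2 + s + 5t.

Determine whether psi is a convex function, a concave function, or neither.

neither

The term -s^3 is cubic, so the Hessian is not constant.
∂²psi/∂s² = -6s - 8, which takes both signs as s varies (negative for sufficiently large s). A diagonal entry of the Hessian changing sign means the Hessian is neither positive- nor negative-semidefinite on all of R^2.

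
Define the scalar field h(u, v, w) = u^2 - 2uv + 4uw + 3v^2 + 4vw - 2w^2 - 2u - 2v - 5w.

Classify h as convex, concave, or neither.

h is quadratic, so its Hessian is the constant matrix H = [[2, -2, 4], [-2, 6, 4], [4, 4, -4]].
Leading principal minors: 2, 8, -224.
Neither pattern holds ⇒ H is indefinite ⇒ neither convex nor concave.

neither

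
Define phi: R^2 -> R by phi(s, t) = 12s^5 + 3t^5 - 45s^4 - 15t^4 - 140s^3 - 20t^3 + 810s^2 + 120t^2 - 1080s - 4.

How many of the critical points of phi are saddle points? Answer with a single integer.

8

phi separates as a function of s plus a function of t, so ∇phi=0 decouples.
∂phi/∂s = 60(s - 3)(s - 2)(s - 1)(s + 3) = 0 at s ∈ {-3, 1, 2, 3}; ∂phi/∂t = 15t(t - 4)(t - 2)(t + 2) = 0 at t ∈ {-2, 0, 2, 4}.
The Hessian is diagonal: diag(phi_ss, phi_tt). Second derivatives: phi_ss(-3)=-7200, phi_ss(1)=480, phi_ss(2)=-300, phi_ss(3)=720; phi_tt(-2)=-720, phi_tt(0)=240, phi_tt(2)=-240, phi_tt(4)=720.
Saddle points occur where the two diagonal entries have opposite signs: (-3, 0), (-3, 4), (1, -2), (1, 2), (2, 0), (2, 4), (3, -2), (3, 2). Count: 8.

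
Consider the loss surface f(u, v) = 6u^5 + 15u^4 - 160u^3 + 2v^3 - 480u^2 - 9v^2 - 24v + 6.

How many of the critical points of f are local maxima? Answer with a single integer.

f separates as a function of u plus a function of v, so ∇f=0 decouples.
∂f/∂u = 30u(u - 4)(u + 2)(u + 4) = 0 at u ∈ {-4, -2, 0, 4}; ∂f/∂v = 6(v - 4)(v + 1) = 0 at v ∈ {-1, 4}.
The Hessian is diagonal: diag(f_uu, f_vv). Second derivatives: f_uu(-4)=-1920, f_uu(-2)=720, f_uu(0)=-960, f_uu(4)=5760; f_vv(-1)=-30, f_vv(4)=30.
Local maxima occur where both diagonal entries negative: (-4, -1), (0, -1). Count: 2.

2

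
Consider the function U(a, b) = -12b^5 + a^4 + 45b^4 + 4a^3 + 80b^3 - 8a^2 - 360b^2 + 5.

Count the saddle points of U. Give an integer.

U separates as a function of a plus a function of b, so ∇U=0 decouples.
∂U/∂a = 4a(a - 1)(a + 4) = 0 at a ∈ {-4, 0, 1}; ∂U/∂b = -60b(b - 3)(b - 2)(b + 2) = 0 at b ∈ {-2, 0, 2, 3}.
The Hessian is diagonal: diag(U_aa, U_bb). Second derivatives: U_aa(-4)=80, U_aa(0)=-16, U_aa(1)=20; U_bb(-2)=2400, U_bb(0)=-720, U_bb(2)=480, U_bb(3)=-900.
Saddle points occur where the two diagonal entries have opposite signs: (-4, 0), (-4, 3), (0, -2), (0, 2), (1, 0), (1, 3). Count: 6.

6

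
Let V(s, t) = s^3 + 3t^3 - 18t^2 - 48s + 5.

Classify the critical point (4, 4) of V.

The mixed partial ∂²V/∂s∂t is 0, so the Hessian at any point is diag(V_ss, V_tt) = diag(6s, 18(t - 2)).
At (4, 4): H = diag(24, 36).
Both eigenvalues are positive, so H is positive definite: a local minimum.

local minimum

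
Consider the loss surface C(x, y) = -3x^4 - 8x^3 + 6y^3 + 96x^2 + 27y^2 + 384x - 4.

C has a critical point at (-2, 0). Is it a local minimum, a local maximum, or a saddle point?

local minimum

The mixed partial ∂²C/∂x∂y is 0, so the Hessian at any point is diag(C_xx, C_yy) = diag(12(-3x^2 - 4x + 16), 18(2y + 3)).
At (-2, 0): H = diag(144, 54).
Both eigenvalues are positive, so H is positive definite: a local minimum.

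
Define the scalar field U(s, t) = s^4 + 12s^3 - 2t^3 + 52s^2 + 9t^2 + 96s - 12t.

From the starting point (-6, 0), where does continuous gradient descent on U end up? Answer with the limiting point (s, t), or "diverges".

U is separable, so gradient descent decouples: s follows -∂U/∂s, t follows -∂U/∂t.
∂U/∂s = 4(s + 2)(s + 3)(s + 4); at s=-6 this is -96, so s increases.
∂U/∂t = -6(t - 2)(t - 1); at t=0 this is -12, so t increases.
s converges to its nearest critical value -4 (a local min of the s-part); t converges to 1. The iterate converges to (-4, 1).

(-4, 1)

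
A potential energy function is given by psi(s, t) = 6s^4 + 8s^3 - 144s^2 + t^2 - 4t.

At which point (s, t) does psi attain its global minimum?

psi(s,t) separates as P(s) + Q(t), so its minimum is min P + min Q.
P'(s) = 24s(s - 3)(s + 4) vanishes at s ∈ {-4, 0, 3}; Q'(t) = 2(t - 2) vanishes at t ∈ {2}.
Local minima of P (where P''>0): P(-4)=-1280, P(3)=-594. Local minima of Q: Q(2)=-4.
So the global minimum of psi is P(-4) + Q(2) = -1280 − 4 = -1284, attained at (-4, 2).

(-4, 2)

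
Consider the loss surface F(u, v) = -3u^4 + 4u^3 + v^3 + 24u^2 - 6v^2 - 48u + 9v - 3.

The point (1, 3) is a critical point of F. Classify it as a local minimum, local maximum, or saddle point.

The mixed partial ∂²F/∂u∂v is 0, so the Hessian at any point is diag(F_uu, F_vv) = diag(12(-3u^2 + 2u + 4), 6(v - 2)).
At (1, 3): H = diag(36, 6).
Both eigenvalues are positive, so H is positive definite: a local minimum.

local minimum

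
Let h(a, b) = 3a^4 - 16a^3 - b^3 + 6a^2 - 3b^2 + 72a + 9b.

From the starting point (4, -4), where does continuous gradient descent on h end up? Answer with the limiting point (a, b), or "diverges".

(3, -3)

h is separable, so gradient descent decouples: a follows -∂h/∂a, b follows -∂h/∂b.
∂h/∂a = 12(a - 3)(a - 2)(a + 1); at a=4 this is 120, so a decreases.
∂h/∂b = -3(b - 1)(b + 3); at b=-4 this is -15, so b increases.
a converges to its nearest critical value 3 (a local min of the a-part); b converges to -3. The iterate converges to (3, -3).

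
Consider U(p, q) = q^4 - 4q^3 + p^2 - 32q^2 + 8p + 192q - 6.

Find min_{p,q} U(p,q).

-790

U(p,q) separates as A(p) + B(q) − 6, so its minimum is min A + min B − 6.
A'(p) = 2p + 8 vanishes at p ∈ {-4}; B'(q) = 4(q - 4)(q - 3)(q + 4) vanishes at q ∈ {-4, 3, 4}.
Local minima of A (where A''>0): A(-4)=-16. Local minima of B: B(-4)=-768, B(4)=256.
So the global minimum of U is A(-4) + B(-4) − 6 = -16 − 768 − 6 = -790, attained at (-4, -4).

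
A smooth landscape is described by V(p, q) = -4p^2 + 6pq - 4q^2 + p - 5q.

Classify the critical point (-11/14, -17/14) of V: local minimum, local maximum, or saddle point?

The Hessian of V is constant: H = [[-8, 6], [6, -8]].
det(H) = (-8)·(-8) − 6² = 28.
det(H) > 0 and tr(H) = -16 < 0, so H is negative definite and the point is a local maximum.

local maximum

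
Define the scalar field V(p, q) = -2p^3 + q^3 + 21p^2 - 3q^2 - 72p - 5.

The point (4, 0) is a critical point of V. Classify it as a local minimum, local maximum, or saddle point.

The mixed partial ∂²V/∂p∂q is 0, so the Hessian at any point is diag(V_pp, V_qq) = diag(6(-2p + 7), 6(q - 1)).
At (4, 0): H = diag(-6, -6).
Both eigenvalues are negative, so H is negative definite: a local maximum.

local maximum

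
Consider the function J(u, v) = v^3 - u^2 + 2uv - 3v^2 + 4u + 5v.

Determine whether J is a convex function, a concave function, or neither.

neither

The term v^3 is cubic, so the Hessian is not constant.
∂²J/∂v² = 6v - 6, which takes both signs as v varies (negative for sufficiently negative v). A diagonal entry of the Hessian changing sign means the Hessian is neither positive- nor negative-semidefinite on all of R^2.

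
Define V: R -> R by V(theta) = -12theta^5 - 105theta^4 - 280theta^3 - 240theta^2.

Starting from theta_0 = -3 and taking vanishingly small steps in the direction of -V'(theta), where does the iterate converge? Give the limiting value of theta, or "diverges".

V'(theta) = -60theta(theta + 1)(theta + 2)(theta + 4), so V'(-3) = 360.
Gradient descent moves in the -V' direction, i.e. theta is decreasing.
The nearest critical point in that direction is theta = -4, where V'' = 1440 > 0 (a local minimum). The iterate converges there.

-4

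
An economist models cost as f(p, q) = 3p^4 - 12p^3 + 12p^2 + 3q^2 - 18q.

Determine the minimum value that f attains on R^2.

-27

f(p,q) separates as A(p) + B(q), so its minimum is min A + min B.
A'(p) = 12p(p - 2)(p - 1) vanishes at p ∈ {0, 1, 2}; B'(q) = 6q - 18 vanishes at q ∈ {3}.
Local minima of A (where A''>0): A(0)=0, A(2)=0. Local minima of B: B(3)=-27.
So the global minimum of f is A(0) + B(3) = 0 − 27 = -27, attained at (0, 3).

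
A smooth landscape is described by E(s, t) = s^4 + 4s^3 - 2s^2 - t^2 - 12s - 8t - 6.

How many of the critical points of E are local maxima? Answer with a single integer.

1

E separates as a function of s plus a function of t, so ∇E=0 decouples.
∂E/∂s = 4(s - 1)(s + 1)(s + 3) = 0 at s ∈ {-3, -1, 1}; ∂E/∂t = -2(t + 4) = 0 at t ∈ {-4}.
The Hessian is diagonal: diag(E_ss, E_tt). Second derivatives: E_ss(-3)=32, E_ss(-1)=-16, E_ss(1)=32; E_tt(-4)=-2.
Local maxima occur where both diagonal entries negative: (-1, -4). Count: 1.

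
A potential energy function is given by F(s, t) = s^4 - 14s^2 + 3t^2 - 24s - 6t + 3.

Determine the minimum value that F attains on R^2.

-117

F(s,t) separates as P(s) + Q(t) + 3, so its minimum is min P + min Q + 3.
P'(s) = 4(s - 3)(s + 1)(s + 2) vanishes at s ∈ {-2, -1, 3}; Q'(t) = 6(t - 1) vanishes at t ∈ {1}.
Local minima of P (where P''>0): P(-2)=8, P(3)=-117. Local minima of Q: Q(1)=-3.
So the global minimum of F is P(3) + Q(1) + 3 = -117 − 3 + 3 = -117, attained at (3, 1).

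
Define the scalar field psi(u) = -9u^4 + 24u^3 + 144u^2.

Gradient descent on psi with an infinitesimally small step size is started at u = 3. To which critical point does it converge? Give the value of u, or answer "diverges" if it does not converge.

0

psi'(u) = -36u(u - 4)(u + 2), so psi'(3) = 540.
Gradient descent moves in the -psi' direction, i.e. u is decreasing.
The nearest critical point in that direction is u = 0, where psi'' = 288 > 0 (a local minimum). The iterate converges there.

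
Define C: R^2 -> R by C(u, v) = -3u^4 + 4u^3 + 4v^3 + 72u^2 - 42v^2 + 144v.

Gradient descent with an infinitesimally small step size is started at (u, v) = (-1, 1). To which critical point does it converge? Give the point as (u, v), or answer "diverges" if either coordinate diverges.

C is separable, so gradient descent decouples: u follows -∂C/∂u, v follows -∂C/∂v.
∂C/∂u = -12u(u - 4)(u + 3); at u=-1 this is -120, so u increases.
∂C/∂v = 12(v - 4)(v - 3); at v=1 this is 72, so v decreases.
The v-coordinate has no critical point in that direction and runs off to infinity.

diverges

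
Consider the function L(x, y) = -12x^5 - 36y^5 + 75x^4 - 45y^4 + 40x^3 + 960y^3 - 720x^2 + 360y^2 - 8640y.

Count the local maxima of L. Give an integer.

L separates as a function of x plus a function of y, so ∇L=0 decouples.
∂L/∂x = -60x(x - 4)(x - 3)(x + 2) = 0 at x ∈ {-2, 0, 3, 4}; ∂L/∂y = -180(y - 3)(y - 2)(y + 2)(y + 4) = 0 at y ∈ {-4, -2, 2, 3}.
The Hessian is diagonal: diag(L_xx, L_yy). Second derivatives: L_xx(-2)=3600, L_xx(0)=-1440, L_xx(3)=900, L_xx(4)=-1440; L_yy(-4)=15120, L_yy(-2)=-7200, L_yy(2)=4320, L_yy(3)=-6300.
Local maxima occur where both diagonal entries negative: (0, -2), (0, 3), (4, -2), (4, 3). Count: 4.

4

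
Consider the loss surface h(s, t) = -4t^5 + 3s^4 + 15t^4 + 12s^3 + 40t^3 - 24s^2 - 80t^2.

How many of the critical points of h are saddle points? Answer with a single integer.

h separates as a function of s plus a function of t, so ∇h=0 decouples.
∂h/∂s = 12s(s - 1)(s + 4) = 0 at s ∈ {-4, 0, 1}; ∂h/∂t = -20t(t - 4)(t - 1)(t + 2) = 0 at t ∈ {-2, 0, 1, 4}.
The Hessian is diagonal: diag(h_ss, h_tt). Second derivatives: h_ss(-4)=240, h_ss(0)=-48, h_ss(1)=60; h_tt(-2)=720, h_tt(0)=-160, h_tt(1)=180, h_tt(4)=-1440.
Saddle points occur where the two diagonal entries have opposite signs: (-4, 0), (-4, 4), (0, -2), (0, 1), (1, 0), (1, 4). Count: 6.

6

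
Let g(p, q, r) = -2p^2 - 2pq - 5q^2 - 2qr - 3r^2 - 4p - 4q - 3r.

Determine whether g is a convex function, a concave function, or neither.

g is quadratic, so its Hessian is the constant matrix H = [[-4, -2, 0], [-2, -10, -2], [0, -2, -6]].
Leading principal minors: -4, 36, -200.
Signs alternate −, +, − ⇒ H ≺ 0 ⇒ concave.

concave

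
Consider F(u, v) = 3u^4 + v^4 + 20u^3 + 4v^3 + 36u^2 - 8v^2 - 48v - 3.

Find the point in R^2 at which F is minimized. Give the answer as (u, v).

F(u,v) separates as P(u) + Q(v) − 3, so its minimum is min P + min Q − 3.
P'(u) = 12u(u + 2)(u + 3) vanishes at u ∈ {-3, -2, 0}; Q'(v) = 4(v - 2)(v + 2)(v + 3) vanishes at v ∈ {-3, -2, 2}.
Local minima of P (where P''>0): P(-3)=27, P(0)=0. Local minima of Q: Q(-3)=45, Q(2)=-80.
So the global minimum of F is P(0) + Q(2) − 3 = 0 − 80 − 3 = -83, attained at (0, 2).

(0, 2)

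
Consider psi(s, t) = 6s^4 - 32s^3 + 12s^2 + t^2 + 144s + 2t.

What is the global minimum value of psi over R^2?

-95

psi(s,t) separates as P(s) + Q(t), so its minimum is min P + min Q.
P'(s) = 24(s - 3)(s - 2)(s + 1) vanishes at s ∈ {-1, 2, 3}; Q'(t) = 2(t + 1) vanishes at t ∈ {-1}.
Local minima of P (where P''>0): P(-1)=-94, P(3)=162. Local minima of Q: Q(-1)=-1.
So the global minimum of psi is P(-1) + Q(-1) = -94 − 1 = -95, attained at (-1, -1).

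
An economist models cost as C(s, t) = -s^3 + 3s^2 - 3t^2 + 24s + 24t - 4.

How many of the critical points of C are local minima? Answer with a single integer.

0

C separates as a function of s plus a function of t, so ∇C=0 decouples.
∂C/∂s = -3(s - 4)(s + 2) = 0 at s ∈ {-2, 4}; ∂C/∂t = -6(t - 4) = 0 at t ∈ {4}.
The Hessian is diagonal: diag(C_ss, C_tt). Second derivatives: C_ss(-2)=18, C_ss(4)=-18; C_tt(4)=-6.
Local minima occur where both diagonal entries positive: none. Count: 0.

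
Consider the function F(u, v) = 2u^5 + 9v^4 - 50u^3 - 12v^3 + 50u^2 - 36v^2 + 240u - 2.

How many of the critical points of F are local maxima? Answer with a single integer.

F separates as a function of u plus a function of v, so ∇F=0 decouples.
∂F/∂u = 10(u - 3)(u - 2)(u + 1)(u + 4) = 0 at u ∈ {-4, -1, 2, 3}; ∂F/∂v = 36v(v - 2)(v + 1) = 0 at v ∈ {-1, 0, 2}.
The Hessian is diagonal: diag(F_uu, F_vv). Second derivatives: F_uu(-4)=-1260, F_uu(-1)=360, F_uu(2)=-180, F_uu(3)=280; F_vv(-1)=108, F_vv(0)=-72, F_vv(2)=216.
Local maxima occur where both diagonal entries negative: (-4, 0), (2, 0). Count: 2.

2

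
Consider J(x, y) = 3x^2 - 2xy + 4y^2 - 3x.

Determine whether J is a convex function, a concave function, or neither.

convex

J is quadratic, so its Hessian is the constant matrix H = [[6, -2], [-2, 8]].
det(H) = 44, tr(H) = 14.
det(H) > 0 and tr(H) > 0, so H is positive definite everywhere: convex.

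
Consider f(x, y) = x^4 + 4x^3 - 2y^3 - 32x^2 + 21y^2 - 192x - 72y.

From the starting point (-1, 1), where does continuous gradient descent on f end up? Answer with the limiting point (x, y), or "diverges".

(4, 3)

f is separable, so gradient descent decouples: x follows -∂f/∂x, y follows -∂f/∂y.
∂f/∂x = 4(x - 4)(x + 3)(x + 4); at x=-1 this is -120, so x increases.
∂f/∂y = -6(y - 4)(y - 3); at y=1 this is -36, so y increases.
x converges to its nearest critical value 4 (a local min of the x-part); y converges to 3. The iterate converges to (4, 3).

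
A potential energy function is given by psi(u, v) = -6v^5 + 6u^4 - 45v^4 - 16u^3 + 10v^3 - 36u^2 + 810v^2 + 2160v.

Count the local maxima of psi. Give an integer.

2

psi separates as a function of u plus a function of v, so ∇psi=0 decouples.
∂psi/∂u = 24u(u - 3)(u + 1) = 0 at u ∈ {-1, 0, 3}; ∂psi/∂v = -30(v - 3)(v + 2)(v + 3)(v + 4) = 0 at v ∈ {-4, -3, -2, 3}.
The Hessian is diagonal: diag(psi_uu, psi_vv). Second derivatives: psi_uu(-1)=96, psi_uu(0)=-72, psi_uu(3)=288; psi_vv(-4)=420, psi_vv(-3)=-180, psi_vv(-2)=300, psi_vv(3)=-6300.
Local maxima occur where both diagonal entries negative: (0, -3), (0, 3). Count: 2.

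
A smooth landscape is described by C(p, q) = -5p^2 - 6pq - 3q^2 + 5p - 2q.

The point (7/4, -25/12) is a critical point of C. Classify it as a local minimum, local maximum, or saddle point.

local maximum

The Hessian of C is constant: H = [[-10, -6], [-6, -6]].
det(H) = (-10)·(-6) − (-6)² = 24.
det(H) > 0 and tr(H) = -16 < 0, so H is negative definite and the point is a local maximum.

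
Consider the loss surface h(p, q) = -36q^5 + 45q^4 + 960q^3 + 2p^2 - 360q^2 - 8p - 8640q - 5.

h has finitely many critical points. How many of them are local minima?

2

h separates as a function of p plus a function of q, so ∇h=0 decouples.
∂h/∂p = 4(p - 2) = 0 at p ∈ {2}; ∂h/∂q = -180(q - 4)(q - 2)(q + 2)(q + 3) = 0 at q ∈ {-3, -2, 2, 4}.
The Hessian is diagonal: diag(h_pp, h_qq). Second derivatives: h_pp(2)=4; h_qq(-3)=6300, h_qq(-2)=-4320, h_qq(2)=7200, h_qq(4)=-15120.
Local minima occur where both diagonal entries positive: (2, -3), (2, 2). Count: 2.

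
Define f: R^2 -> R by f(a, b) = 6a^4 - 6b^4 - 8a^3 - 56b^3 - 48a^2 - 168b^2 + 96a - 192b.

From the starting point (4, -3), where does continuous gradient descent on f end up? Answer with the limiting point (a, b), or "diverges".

(2, -2)

f is separable, so gradient descent decouples: a follows -∂f/∂a, b follows -∂f/∂b.
∂f/∂a = 24(a - 2)(a - 1)(a + 2); at a=4 this is 864, so a decreases.
∂f/∂b = -24(b + 1)(b + 2)(b + 4); at b=-3 this is -48, so b increases.
a converges to its nearest critical value 2 (a local min of the a-part); b converges to -2. The iterate converges to (2, -2).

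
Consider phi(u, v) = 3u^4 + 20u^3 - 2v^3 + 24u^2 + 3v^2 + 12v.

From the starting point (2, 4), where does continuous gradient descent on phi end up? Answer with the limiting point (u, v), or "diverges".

phi is separable, so gradient descent decouples: u follows -∂phi/∂u, v follows -∂phi/∂v.
∂phi/∂u = 12u(u + 1)(u + 4); at u=2 this is 432, so u decreases.
∂phi/∂v = -6(v - 2)(v + 1); at v=4 this is -60, so v increases.
The v-coordinate has no critical point in that direction and runs off to infinity.

diverges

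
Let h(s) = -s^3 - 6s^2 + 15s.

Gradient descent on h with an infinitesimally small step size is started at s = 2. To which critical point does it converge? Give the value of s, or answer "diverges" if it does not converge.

h'(s) = -3(s - 1)(s + 5), so h'(2) = -21.
Gradient descent moves in the -h' direction, i.e. s is increasing.
There is no critical point above s=2, and h' keeps the same sign, so the iterate runs off to +∞.

diverges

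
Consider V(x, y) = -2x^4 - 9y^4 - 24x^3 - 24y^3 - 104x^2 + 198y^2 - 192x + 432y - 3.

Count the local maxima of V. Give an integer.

4

V separates as a function of x plus a function of y, so ∇V=0 decouples.
∂V/∂x = -8(x + 2)(x + 3)(x + 4) = 0 at x ∈ {-4, -3, -2}; ∂V/∂y = -36(y - 3)(y + 1)(y + 4) = 0 at y ∈ {-4, -1, 3}.
The Hessian is diagonal: diag(V_xx, V_yy). Second derivatives: V_xx(-4)=-16, V_xx(-3)=8, V_xx(-2)=-16; V_yy(-4)=-756, V_yy(-1)=432, V_yy(3)=-1008.
Local maxima occur where both diagonal entries negative: (-4, -4), (-4, 3), (-2, -4), (-2, 3). Count: 4.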